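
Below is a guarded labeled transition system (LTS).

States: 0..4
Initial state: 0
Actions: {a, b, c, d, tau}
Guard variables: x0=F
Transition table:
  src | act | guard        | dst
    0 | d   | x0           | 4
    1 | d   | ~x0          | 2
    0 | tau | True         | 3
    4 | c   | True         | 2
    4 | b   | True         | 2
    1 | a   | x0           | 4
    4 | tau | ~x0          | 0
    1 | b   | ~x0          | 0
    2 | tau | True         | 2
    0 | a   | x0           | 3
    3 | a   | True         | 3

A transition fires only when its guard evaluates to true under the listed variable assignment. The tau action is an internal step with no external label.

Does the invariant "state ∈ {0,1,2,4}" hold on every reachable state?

Answer: INVARIANT VIOLATED at state 3

Working:
Inv-set: {0,1,2,4}
Reachable = {0,3}
  0: safe
  3: VIOLATES
reach 3 via tau — violates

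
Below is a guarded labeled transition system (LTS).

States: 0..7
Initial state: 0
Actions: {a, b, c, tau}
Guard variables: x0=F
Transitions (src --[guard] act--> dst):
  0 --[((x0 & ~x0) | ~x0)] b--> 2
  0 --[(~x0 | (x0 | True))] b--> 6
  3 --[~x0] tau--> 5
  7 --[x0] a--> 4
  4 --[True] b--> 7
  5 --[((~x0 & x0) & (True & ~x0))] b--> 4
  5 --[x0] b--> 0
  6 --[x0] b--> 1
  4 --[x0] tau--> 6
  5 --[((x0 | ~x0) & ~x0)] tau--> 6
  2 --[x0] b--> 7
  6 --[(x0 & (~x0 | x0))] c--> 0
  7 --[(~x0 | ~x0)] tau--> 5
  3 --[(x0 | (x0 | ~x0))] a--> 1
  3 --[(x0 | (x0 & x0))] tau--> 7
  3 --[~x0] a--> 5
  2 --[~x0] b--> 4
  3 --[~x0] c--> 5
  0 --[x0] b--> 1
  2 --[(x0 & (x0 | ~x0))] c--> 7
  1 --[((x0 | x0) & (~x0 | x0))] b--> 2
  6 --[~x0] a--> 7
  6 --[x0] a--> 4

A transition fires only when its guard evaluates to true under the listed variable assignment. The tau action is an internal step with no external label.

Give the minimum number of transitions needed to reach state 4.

Answer: 2

Analysis:
BFS to 4:
  L0 = {0}
  L1 = {2,6}
  L2 = {4,7}
4 enters at depth 2; path b·b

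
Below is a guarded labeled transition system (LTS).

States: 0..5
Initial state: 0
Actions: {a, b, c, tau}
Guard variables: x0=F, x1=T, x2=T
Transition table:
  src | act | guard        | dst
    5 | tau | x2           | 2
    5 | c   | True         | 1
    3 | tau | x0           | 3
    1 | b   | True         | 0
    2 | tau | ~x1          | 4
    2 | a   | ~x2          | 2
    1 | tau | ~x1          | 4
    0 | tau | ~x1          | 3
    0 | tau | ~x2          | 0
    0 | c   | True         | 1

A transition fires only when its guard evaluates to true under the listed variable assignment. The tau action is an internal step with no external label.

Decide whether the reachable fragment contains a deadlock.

Answer: DEADLOCK-FREE

Working:
Reach set: {0,1}
  0: c→1  [deg 1]
  1: b→0  [deg 1]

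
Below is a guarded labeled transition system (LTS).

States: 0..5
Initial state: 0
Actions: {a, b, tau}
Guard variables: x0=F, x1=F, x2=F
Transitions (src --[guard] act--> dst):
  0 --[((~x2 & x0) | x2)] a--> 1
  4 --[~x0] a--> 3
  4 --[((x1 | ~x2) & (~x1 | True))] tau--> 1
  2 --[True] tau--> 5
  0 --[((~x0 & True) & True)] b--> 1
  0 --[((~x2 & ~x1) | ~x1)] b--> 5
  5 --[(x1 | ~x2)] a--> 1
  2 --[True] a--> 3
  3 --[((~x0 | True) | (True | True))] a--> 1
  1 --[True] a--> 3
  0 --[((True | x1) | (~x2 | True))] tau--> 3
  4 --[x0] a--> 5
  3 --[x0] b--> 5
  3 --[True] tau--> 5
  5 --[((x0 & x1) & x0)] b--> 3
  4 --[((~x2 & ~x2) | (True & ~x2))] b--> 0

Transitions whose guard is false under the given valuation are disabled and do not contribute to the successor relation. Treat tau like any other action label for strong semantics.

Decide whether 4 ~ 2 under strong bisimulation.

Answer: NOT BISIMILAR

Working:
Compute ~ classes (split until stable):
  P[0] = {{0,1,2,3,4,5}}
  P[1] = {{0},{1,5},{2,3},{4}}
  P[2] = {{0},{1},{2},{3},{4},{5}}
Fixed point at round 3; 6 class(es).
class of 4: {4}; class of 2: {2}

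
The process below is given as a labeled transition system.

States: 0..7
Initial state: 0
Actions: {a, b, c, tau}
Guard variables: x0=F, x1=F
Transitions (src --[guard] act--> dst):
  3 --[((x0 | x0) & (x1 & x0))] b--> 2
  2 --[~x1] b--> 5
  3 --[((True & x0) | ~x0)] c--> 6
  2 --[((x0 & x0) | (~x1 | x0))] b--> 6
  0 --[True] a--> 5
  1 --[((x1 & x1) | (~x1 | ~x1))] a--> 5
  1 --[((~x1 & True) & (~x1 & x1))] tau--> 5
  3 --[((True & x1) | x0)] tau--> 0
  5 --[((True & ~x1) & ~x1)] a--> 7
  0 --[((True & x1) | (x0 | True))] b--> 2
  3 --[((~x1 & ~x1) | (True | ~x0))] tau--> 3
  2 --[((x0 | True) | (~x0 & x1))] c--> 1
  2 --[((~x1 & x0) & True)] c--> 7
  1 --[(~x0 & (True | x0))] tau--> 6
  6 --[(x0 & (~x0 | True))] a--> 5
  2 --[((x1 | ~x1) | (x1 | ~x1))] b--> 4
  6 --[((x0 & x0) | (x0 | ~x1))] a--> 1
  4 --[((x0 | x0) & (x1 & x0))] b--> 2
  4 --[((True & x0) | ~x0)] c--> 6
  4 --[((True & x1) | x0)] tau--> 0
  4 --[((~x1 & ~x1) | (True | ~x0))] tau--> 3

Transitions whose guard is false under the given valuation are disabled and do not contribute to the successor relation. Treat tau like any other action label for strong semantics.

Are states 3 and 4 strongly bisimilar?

Bisimulation quotient by refinement:
  round 0: {{0,1,2,3,4,5,6,7}}
  round 1: {{0},{1},{2},{3,4},{5,6},{7}}
  round 2: {{0},{1},{2},{3,4},{5},{6},{7}}
7 equivalence class(es) (converged in 3)
3∈{3,4}, 4∈{3,4}

Answer: BISIMILAR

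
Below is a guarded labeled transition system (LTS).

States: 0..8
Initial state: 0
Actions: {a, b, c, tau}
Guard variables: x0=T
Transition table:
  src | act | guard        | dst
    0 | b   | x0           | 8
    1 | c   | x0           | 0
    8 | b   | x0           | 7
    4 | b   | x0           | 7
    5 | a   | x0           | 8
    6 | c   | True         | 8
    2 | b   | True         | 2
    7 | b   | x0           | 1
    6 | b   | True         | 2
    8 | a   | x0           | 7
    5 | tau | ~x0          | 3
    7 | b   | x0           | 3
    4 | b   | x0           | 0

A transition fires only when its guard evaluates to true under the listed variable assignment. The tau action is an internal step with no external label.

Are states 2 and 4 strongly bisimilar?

Refine partition for ~:
  π0 = {{0,1,2,3,4,5,6,7,8}}
  π1 = {{0,2,4,7},{1},{3},{5},{6},{8}}
  π2 = {{0},{1},{2,4},{3},{5},{6},{7},{8}}
  π3 = {{0},{1},{2},{3},{4},{5},{6},{7},{8}}
stable after 4 split(s): 9 block(s)
class of 2: {2}; class of 4: {4}

Answer: NOT BISIMILAR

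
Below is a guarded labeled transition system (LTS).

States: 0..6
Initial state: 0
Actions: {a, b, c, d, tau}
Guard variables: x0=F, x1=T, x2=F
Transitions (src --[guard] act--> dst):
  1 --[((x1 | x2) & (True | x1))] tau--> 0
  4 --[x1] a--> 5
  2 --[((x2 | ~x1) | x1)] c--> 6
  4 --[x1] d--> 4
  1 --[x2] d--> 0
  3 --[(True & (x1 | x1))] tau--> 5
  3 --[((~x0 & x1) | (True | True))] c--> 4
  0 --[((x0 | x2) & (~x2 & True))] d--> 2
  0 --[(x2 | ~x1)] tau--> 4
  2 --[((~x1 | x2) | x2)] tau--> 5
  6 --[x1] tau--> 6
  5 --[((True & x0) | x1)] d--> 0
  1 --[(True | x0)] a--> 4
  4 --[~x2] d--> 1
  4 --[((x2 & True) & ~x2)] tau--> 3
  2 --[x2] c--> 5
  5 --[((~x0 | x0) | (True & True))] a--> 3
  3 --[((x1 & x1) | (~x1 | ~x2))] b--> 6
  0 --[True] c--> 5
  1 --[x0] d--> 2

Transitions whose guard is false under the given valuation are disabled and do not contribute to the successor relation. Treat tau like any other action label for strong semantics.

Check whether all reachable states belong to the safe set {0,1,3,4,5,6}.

Allowed set {0,1,3,4,5,6}
Reachable = {0,1,3,4,5,6}
  0: ✓
  1: ✓
  3: ✓
  4: ✓
  5: ✓
  6: ✓

Answer: INVARIANT HOLDS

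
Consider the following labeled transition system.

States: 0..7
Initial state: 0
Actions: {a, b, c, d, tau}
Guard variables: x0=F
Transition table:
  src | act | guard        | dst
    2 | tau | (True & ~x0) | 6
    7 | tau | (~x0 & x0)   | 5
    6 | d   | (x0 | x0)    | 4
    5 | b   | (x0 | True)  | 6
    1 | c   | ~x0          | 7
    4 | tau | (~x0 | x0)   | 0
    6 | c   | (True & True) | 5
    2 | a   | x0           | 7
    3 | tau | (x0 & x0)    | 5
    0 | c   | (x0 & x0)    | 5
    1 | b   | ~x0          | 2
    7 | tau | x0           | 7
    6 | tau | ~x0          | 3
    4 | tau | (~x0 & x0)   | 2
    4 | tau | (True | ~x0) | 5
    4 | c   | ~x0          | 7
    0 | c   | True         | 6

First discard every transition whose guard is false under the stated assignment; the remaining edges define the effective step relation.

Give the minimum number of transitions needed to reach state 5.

Answer: 2

Analysis:
Layered search for 5:
  L0 = {0}
  L1 = {6}
  L2 = {3,5}
5 enters at depth 2; path c·c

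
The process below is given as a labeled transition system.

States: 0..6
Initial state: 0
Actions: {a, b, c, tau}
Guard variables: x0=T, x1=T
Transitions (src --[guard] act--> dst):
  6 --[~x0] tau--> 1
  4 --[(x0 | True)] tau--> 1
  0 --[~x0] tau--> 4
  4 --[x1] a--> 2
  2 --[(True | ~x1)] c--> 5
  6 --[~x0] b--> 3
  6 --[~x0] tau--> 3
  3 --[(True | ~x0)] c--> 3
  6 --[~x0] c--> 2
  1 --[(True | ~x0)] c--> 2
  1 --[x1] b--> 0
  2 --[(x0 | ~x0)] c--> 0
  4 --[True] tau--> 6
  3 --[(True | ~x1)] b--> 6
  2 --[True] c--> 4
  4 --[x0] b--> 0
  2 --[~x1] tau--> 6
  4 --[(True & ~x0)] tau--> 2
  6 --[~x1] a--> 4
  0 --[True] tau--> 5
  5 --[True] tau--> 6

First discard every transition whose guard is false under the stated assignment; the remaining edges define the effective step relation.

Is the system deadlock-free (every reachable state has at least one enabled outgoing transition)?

Answer: DEADLOCK at state 6

Trace:
R = {0,5,6}
  0: tau→5  [deg 1]
  5: tau→6  [deg 1]
  6: ∅  [STUCK]
witness 6: tau·tau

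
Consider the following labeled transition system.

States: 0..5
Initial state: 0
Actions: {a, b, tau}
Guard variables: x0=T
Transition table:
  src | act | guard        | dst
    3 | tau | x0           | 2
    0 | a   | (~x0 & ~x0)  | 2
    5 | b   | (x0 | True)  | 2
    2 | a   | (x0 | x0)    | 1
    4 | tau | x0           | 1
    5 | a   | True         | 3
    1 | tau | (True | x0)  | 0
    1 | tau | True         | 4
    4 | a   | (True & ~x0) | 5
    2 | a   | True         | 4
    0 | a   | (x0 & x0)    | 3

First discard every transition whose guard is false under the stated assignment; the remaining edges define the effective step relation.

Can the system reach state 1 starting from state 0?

Answer: REACHABLE

Working:
After dropping false guards: 9 live edges.
depth 0: {0}
depth 1: {3}  now seen {0,3}
depth 2: {2}  now seen {0,2,3}
depth 3: {1,4}  now seen {0,1,2,3,4}
Reach set: {0,1,2,3,4}
witness 1: a·tau·a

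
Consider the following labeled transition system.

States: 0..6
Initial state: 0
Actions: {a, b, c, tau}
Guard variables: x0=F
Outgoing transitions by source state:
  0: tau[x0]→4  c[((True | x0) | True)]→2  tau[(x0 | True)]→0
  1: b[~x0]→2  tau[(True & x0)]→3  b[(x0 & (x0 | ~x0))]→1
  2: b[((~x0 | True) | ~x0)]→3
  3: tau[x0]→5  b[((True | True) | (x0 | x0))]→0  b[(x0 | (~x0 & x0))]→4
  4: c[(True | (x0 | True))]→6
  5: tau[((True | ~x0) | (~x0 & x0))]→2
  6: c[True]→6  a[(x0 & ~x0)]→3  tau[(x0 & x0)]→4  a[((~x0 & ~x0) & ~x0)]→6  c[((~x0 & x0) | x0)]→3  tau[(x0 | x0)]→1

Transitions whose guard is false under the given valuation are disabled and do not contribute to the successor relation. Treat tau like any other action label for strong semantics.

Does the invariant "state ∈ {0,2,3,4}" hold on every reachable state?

Allowed set {0,2,3,4}
Reach set: {0,2,3}
  0: safe
  2: safe
  3: safe

Answer: INVARIANT HOLDS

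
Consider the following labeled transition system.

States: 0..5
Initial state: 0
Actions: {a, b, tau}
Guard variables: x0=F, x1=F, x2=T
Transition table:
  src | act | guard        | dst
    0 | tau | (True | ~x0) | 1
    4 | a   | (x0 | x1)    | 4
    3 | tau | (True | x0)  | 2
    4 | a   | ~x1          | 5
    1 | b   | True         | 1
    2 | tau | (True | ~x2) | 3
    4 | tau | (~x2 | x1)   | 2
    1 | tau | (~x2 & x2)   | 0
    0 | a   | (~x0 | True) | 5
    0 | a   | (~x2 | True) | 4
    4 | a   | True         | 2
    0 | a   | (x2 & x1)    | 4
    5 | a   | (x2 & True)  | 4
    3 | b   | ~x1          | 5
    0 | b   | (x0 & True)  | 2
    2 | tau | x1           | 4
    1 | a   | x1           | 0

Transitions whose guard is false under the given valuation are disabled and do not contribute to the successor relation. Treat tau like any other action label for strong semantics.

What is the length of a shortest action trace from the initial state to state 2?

Answer: 2

Analysis:
Layered search for 2:
  L0 = {0}
  L1 = {1,4,5}
  L2 = {2}
depth(2)=2, e.g. a·a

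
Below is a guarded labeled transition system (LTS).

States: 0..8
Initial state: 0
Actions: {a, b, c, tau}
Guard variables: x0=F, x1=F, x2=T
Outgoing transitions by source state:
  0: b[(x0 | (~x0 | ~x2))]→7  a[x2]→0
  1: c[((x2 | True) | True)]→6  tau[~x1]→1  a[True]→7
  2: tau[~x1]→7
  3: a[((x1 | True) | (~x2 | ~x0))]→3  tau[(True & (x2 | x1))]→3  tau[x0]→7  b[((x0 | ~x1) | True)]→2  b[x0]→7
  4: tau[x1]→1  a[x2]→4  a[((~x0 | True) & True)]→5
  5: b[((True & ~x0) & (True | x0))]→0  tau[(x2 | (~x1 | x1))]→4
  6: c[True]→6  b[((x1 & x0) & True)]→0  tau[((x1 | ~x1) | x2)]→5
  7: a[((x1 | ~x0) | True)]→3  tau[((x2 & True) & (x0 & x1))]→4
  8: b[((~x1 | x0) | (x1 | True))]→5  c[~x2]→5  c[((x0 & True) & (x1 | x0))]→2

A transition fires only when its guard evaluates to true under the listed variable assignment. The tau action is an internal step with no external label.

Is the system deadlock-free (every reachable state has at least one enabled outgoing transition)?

Answer: DEADLOCK-FREE

Analysis:
Reachable = {0,2,3,7}
  0: a→0  b→7  [2 exit(s)]
  2: tau→7  [1 exit(s)]
  3: a→3  b→2  tau→3  [3 exit(s)]
  7: a→3  [1 exit(s)]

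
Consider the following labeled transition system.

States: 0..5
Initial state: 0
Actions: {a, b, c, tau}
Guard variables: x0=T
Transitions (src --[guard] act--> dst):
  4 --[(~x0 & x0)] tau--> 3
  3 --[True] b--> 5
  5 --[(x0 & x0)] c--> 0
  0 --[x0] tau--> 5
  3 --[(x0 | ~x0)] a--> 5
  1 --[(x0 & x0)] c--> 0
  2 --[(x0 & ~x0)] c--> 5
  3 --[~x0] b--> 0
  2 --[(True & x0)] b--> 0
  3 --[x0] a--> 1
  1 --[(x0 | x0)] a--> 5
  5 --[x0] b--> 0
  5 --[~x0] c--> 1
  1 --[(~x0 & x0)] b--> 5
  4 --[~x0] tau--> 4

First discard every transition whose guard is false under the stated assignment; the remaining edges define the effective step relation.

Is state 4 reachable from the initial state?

9 transition(s) survive guard evaluation.
L0 = {0}
L1 = {5}  now seen {0,5}
R = {0,5}

Answer: UNREACHABLE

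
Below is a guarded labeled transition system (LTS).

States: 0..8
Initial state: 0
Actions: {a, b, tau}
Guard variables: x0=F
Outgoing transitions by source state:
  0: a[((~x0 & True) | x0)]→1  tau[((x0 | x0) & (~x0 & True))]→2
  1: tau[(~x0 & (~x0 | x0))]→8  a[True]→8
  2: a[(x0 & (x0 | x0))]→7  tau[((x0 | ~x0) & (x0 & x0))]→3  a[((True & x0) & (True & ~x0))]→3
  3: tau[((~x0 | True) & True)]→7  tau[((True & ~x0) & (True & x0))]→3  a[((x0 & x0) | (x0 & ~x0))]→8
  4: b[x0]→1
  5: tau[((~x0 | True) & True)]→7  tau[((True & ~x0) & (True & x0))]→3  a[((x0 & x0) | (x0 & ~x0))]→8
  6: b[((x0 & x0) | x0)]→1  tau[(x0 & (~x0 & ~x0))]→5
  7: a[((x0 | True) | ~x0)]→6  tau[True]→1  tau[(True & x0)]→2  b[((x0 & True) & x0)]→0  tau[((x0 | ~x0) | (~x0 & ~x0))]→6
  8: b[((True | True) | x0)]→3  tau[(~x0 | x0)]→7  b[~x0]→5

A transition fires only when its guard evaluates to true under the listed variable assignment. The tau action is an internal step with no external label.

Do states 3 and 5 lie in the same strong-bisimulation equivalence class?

Answer: BISIMILAR

Analysis:
Compute ~ classes (split until stable):
  π0 = {{0,1,2,3,4,5,6,7,8}}
  π1 = {{0},{1,7},{2,4,6},{3,5},{8}}
  π2 = {{0},{1},{2,4,6},{3,5},{7},{8}}
6 equivalence class(es) (converged in 3)
class of 3: {3,5}; class of 5: {3,5}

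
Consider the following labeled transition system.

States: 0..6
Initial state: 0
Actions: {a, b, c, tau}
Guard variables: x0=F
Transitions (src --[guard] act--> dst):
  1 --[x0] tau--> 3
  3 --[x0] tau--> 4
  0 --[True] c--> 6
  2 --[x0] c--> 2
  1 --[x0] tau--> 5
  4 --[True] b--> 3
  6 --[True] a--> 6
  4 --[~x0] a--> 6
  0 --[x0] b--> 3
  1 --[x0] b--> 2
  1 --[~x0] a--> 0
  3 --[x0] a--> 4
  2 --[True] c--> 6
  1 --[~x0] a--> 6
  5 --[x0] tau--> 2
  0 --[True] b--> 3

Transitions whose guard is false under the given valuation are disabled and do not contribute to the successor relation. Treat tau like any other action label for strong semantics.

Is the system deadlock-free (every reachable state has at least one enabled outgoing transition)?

R = {0,3,6}
  0: b→3  c→6  [deg 2]
  3: ∅  [no exit]
  6: a→6  [deg 1]
witness 3: b

Answer: DEADLOCK at state 3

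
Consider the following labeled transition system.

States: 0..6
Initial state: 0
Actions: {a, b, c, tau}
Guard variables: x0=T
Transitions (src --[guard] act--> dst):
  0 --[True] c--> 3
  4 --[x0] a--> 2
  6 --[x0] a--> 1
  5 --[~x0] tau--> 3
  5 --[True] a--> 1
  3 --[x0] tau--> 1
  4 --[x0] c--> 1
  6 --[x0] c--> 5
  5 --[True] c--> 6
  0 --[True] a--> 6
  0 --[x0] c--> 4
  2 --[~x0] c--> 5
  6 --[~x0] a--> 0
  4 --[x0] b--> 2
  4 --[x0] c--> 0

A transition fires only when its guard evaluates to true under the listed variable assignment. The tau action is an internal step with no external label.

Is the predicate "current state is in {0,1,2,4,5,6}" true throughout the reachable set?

Answer: INVARIANT VIOLATED at state 3

Analysis:
Safe = {0,1,2,4,5,6}
R = {0,1,2,3,4,5,6}
  0: ok
  1: ok
  2: ok
  3: VIOLATES
  4: ok
  5: ok
  6: ok
counterexample path to 3: c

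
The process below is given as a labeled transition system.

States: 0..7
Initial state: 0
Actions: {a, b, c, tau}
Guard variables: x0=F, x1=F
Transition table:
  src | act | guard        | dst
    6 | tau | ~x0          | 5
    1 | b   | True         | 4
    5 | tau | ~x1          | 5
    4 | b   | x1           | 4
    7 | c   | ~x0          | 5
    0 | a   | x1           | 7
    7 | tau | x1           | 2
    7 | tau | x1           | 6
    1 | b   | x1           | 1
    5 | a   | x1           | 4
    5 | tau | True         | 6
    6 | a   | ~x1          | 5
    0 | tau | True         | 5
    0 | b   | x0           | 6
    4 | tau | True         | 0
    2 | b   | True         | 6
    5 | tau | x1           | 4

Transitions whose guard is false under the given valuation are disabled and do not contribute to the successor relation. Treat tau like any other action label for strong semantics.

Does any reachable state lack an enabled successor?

Answer: DEADLOCK-FREE

Trace:
Reach set: {0,5,6}
  0: tau→5  [1 out]
  5: tau→5  tau→6  [2 out]
  6: a→5  tau→5  [2 out]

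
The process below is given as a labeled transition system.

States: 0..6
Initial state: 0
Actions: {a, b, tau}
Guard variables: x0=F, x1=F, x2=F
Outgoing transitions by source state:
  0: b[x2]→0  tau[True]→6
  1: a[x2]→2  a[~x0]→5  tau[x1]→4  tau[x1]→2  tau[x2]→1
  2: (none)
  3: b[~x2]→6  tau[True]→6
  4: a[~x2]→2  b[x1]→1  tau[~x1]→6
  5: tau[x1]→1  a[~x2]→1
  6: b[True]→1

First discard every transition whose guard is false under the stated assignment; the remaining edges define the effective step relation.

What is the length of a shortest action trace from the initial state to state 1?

Answer: 2

Working:
Layered search for 1:
  Layer 0: {0}
  Layer 1: {6}
  Layer 2: {1}
first hit 1 at d=2 via tau·b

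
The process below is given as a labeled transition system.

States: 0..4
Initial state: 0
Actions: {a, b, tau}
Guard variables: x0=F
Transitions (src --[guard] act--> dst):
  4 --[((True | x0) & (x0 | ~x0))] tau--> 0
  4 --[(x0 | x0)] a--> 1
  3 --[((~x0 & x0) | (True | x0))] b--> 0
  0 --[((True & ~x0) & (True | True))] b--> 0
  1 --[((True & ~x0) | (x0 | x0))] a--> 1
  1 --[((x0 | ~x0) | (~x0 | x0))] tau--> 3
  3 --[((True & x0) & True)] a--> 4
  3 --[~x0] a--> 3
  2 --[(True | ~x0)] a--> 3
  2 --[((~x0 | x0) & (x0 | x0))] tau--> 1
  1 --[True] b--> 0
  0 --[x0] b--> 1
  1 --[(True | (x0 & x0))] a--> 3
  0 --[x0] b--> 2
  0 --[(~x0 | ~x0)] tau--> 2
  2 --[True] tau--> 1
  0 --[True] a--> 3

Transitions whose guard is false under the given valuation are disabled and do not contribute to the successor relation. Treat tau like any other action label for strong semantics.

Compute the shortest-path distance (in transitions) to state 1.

Breadth-first toward 1:
  depth 0: {0}
  depth 1: {2,3}
  depth 2: {1}
first hit 1 at d=2 via tau·tau

Answer: 2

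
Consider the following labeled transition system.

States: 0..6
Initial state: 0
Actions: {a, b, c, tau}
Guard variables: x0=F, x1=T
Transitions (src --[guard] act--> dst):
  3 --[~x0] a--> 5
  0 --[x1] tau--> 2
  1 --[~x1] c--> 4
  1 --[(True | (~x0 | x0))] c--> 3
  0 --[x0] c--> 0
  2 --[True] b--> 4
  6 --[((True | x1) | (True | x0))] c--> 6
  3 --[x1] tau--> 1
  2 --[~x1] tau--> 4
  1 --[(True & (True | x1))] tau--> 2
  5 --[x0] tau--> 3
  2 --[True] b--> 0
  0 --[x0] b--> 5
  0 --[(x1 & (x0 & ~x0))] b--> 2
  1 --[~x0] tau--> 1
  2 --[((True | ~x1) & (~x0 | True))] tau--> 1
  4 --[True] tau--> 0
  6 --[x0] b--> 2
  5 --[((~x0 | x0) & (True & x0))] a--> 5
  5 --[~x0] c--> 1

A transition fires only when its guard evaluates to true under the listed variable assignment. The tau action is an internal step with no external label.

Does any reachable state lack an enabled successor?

Answer: DEADLOCK-FREE

Analysis:
Reach set: {0,1,2,3,4,5}
  0: tau→2  [deg 1]
  1: c→3  tau→1  tau→2  [deg 3]
  2: b→0  b→4  tau→1  [deg 3]
  3: a→5  tau→1  [deg 2]
  4: tau→0  [deg 1]
  5: c→1  [deg 1]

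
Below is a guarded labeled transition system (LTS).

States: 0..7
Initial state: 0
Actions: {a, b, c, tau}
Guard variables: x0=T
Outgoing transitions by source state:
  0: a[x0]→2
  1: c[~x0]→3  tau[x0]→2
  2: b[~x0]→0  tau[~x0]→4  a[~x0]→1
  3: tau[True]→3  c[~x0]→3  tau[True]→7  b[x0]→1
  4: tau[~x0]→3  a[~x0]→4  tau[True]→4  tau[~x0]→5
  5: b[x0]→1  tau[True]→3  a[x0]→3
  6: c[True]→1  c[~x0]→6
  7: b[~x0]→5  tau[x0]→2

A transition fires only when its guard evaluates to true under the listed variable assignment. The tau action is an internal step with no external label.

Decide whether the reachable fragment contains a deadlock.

Answer: DEADLOCK at state 2

Trace:
Reach set: {0,2}
  0: a→2  [deg 1]
  2: ∅  [deadlock]
witness 2: a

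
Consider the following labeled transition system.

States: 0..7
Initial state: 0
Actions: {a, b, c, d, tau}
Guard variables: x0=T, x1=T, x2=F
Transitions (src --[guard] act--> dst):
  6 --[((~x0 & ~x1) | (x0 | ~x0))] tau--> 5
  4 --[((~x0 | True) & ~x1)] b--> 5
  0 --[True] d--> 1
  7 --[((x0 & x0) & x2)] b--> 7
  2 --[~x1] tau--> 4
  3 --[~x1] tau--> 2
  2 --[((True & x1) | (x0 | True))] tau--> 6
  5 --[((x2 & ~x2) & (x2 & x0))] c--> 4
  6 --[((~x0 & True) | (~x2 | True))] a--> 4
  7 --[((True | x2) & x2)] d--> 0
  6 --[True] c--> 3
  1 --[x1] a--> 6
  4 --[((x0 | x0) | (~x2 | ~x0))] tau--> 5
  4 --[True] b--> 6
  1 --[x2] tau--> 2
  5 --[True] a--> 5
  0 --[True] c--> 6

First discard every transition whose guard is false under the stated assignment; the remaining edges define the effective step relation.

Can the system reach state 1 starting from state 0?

10 transition(s) survive guard evaluation.
L0 = {0}
L1 = {1,6}  now seen {0,1,6}
L2 = {3,4,5}  now seen {0,1,3,4,5,6}
Reachable = {0,1,3,4,5,6}
witness 1: d

Answer: REACHABLE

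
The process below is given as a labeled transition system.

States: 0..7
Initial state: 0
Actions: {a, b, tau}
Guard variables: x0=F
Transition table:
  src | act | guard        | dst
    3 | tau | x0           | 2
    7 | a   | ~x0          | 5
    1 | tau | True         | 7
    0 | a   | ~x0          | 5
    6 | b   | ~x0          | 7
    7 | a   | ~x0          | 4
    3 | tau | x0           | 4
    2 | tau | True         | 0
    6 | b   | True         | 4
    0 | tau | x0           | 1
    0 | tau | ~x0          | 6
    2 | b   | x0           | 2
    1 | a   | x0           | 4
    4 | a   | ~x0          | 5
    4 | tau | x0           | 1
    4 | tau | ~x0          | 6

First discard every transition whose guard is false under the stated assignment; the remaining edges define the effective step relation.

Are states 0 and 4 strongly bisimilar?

Compute ~ classes (split until stable):
  π0 = {{0,1,2,3,4,5,6,7}}
  π1 = {{0,4},{1,2},{3,5},{6},{7}}
  π2 = {{0,4},{1},{2},{3,5},{6},{7}}
6 equivalence class(es) (converged in 3)
class of 0: {0,4}; class of 4: {0,4}

Answer: BISIMILAR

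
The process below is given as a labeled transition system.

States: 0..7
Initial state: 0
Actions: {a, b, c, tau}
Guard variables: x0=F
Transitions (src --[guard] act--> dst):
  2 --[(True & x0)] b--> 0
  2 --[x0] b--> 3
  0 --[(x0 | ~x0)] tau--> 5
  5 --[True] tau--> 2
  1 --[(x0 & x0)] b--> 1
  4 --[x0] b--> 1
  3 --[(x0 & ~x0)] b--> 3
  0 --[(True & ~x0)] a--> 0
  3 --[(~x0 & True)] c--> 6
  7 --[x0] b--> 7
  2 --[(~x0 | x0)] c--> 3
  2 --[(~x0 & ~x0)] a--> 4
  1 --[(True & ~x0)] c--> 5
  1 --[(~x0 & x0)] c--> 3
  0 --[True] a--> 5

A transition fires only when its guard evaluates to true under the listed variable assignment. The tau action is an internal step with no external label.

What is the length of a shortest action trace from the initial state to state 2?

Layered search for 2:
  L0 = {0}
  L1 = {5}
  L2 = {2}
first hit 2 at d=2 via a·tau

Answer: 2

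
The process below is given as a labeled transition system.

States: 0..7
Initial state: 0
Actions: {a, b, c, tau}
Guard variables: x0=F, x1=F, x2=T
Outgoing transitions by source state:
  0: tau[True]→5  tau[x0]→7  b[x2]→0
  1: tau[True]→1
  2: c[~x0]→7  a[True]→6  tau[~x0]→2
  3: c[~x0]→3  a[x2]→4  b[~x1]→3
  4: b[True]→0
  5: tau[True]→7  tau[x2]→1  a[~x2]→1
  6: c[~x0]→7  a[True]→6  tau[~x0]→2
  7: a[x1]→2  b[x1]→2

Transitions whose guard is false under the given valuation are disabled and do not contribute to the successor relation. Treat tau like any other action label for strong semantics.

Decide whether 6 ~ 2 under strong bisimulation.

Compute ~ classes (split until stable):
  π0 = {{0,1,2,3,4,5,6,7}}
  π1 = {{0},{1,5},{2,6},{3},{4},{7}}
  π2 = {{0},{1},{2,6},{3},{4},{5},{7}}
7 equivalence class(es) (converged in 3)
6∈{2,6}, 2∈{2,6}

Answer: BISIMILAR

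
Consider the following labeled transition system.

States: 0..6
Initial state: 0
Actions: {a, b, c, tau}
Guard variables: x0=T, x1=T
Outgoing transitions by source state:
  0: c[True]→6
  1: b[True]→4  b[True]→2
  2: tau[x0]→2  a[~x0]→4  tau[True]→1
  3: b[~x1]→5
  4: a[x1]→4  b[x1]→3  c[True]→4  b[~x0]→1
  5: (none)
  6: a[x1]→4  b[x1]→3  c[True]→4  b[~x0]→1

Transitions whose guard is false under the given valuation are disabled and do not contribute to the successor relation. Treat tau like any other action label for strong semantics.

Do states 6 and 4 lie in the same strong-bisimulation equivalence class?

Answer: BISIMILAR

Analysis:
Refine partition for ~:
  π0 = {{0,1,2,3,4,5,6}}
  π1 = {{0},{1},{2},{3,5},{4,6}}
stable after 2 split(s): 5 block(s)
class of 6: {4,6}; class of 4: {4,6}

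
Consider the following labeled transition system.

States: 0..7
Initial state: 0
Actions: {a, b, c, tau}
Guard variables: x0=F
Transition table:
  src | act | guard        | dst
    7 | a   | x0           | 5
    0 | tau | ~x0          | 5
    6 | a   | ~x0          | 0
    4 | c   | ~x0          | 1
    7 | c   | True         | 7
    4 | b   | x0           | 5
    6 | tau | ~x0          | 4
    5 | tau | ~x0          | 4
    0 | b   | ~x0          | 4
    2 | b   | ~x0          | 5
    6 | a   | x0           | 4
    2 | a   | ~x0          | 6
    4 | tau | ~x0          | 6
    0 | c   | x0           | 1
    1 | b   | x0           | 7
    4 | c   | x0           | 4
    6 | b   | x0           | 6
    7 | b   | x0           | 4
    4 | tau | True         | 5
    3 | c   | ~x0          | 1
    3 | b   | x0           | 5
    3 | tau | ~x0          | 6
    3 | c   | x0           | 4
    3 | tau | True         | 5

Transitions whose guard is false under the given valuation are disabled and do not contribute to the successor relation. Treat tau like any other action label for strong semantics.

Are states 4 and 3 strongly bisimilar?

Answer: BISIMILAR

Working:
Refine partition for ~:
  round 0: {{0,1,2,3,4,5,6,7}}
  round 1: {{0},{1},{2},{3,4},{5},{6},{7}}
Fixed point at round 2; 7 class(es).
[4]={3,4}  [3]={3,4}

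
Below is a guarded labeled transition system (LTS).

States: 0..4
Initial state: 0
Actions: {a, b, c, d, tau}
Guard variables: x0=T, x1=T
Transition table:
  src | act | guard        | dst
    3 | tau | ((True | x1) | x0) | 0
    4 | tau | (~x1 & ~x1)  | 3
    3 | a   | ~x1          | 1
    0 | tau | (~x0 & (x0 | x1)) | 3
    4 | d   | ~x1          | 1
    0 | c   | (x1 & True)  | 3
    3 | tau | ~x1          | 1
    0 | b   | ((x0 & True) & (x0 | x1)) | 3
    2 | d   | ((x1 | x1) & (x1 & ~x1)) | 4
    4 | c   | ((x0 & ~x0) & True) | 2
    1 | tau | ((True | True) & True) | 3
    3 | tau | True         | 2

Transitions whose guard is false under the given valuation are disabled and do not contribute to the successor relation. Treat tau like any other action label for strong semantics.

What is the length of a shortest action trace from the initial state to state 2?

Answer: 2

Working:
BFS to 2:
  Layer 0: {0}
  Layer 1: {3}
  Layer 2: {2}
2 enters at depth 2; path b·tau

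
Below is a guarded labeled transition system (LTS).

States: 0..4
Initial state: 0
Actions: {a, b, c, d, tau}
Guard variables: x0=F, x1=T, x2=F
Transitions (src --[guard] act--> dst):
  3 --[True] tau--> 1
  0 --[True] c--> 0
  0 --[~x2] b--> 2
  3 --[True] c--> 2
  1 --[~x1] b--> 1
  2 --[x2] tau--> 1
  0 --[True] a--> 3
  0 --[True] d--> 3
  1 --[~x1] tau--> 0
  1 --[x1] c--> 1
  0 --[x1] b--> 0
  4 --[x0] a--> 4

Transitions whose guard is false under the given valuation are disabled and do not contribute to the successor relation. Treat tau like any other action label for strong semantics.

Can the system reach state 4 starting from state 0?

Answer: UNREACHABLE

Trace:
8 transition(s) survive guard evaluation.
Layer 0: {0}
Layer 1: {2,3}  cumulative {0,2,3}
Layer 2: {1}  cumulative {0,1,2,3}
R = {0,1,2,3}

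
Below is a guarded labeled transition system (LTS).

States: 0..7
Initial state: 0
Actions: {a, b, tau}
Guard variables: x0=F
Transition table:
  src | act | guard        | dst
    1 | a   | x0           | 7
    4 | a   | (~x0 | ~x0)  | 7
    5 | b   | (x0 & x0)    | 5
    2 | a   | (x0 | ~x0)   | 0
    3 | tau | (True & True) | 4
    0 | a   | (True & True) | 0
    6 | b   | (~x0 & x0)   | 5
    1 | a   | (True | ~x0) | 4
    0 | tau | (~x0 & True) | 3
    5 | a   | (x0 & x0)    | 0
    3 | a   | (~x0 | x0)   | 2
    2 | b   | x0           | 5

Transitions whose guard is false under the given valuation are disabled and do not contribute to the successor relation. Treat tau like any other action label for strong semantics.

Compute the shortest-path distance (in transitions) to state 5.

Answer: UNREACHABLE

Analysis:
BFS to 5:
  Layer 0: {0}
  Layer 1: {3}
  Layer 2: {2,4}
  Layer 3: {7}
5 never appears.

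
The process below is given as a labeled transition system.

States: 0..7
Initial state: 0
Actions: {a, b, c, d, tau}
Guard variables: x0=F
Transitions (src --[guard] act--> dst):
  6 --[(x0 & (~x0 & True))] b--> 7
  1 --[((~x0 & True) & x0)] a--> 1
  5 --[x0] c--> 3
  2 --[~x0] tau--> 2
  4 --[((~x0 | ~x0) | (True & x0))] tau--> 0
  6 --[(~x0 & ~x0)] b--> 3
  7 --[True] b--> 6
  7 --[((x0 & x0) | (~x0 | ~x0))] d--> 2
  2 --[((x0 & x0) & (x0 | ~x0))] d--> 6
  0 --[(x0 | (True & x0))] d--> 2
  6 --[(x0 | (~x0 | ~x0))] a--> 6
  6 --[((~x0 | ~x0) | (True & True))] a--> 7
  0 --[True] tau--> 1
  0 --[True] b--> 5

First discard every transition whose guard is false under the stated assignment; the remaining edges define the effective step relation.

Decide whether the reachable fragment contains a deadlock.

Answer: DEADLOCK at state 1

Working:
Reach set: {0,1,5}
  0: b→5  tau→1  [2 exit(s)]
  1: ∅  [no exit]
  5: ∅  [no exit]
Path to 1: tau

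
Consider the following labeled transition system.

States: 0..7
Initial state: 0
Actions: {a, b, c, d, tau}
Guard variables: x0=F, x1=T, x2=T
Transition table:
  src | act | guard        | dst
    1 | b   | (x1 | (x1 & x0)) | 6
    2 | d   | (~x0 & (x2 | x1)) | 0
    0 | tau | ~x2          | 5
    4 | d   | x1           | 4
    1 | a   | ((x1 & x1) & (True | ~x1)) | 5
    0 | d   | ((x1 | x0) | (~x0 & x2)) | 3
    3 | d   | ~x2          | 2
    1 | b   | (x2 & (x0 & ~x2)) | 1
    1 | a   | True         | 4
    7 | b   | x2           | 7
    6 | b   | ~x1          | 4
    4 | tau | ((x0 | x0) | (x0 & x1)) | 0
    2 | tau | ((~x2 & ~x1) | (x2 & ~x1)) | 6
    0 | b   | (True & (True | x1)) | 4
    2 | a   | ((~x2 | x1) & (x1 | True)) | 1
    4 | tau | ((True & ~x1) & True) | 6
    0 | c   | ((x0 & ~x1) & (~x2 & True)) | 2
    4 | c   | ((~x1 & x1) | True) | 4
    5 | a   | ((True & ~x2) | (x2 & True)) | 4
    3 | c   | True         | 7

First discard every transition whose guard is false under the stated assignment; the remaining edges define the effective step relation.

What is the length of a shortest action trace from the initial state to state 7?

Breadth-first toward 7:
  depth 0: {0}
  depth 1: {3,4}
  depth 2: {7}
7 enters at depth 2; path d·c

Answer: 2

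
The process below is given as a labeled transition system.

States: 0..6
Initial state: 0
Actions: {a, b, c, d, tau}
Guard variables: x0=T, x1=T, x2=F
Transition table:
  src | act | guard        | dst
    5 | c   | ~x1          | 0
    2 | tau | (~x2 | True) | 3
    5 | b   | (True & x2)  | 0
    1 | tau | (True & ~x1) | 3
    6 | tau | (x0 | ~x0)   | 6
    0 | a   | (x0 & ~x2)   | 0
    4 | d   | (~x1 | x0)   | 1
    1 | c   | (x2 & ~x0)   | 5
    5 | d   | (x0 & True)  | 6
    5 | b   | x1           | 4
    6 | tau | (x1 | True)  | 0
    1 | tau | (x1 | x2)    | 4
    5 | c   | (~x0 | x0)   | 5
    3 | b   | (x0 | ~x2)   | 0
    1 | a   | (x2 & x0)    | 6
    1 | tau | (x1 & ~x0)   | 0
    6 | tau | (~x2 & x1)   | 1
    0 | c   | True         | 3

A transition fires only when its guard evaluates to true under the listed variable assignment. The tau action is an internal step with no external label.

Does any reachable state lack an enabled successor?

R = {0,3}
  0: a→0  c→3  [deg 2]
  3: b→0  [deg 1]

Answer: DEADLOCK-FREE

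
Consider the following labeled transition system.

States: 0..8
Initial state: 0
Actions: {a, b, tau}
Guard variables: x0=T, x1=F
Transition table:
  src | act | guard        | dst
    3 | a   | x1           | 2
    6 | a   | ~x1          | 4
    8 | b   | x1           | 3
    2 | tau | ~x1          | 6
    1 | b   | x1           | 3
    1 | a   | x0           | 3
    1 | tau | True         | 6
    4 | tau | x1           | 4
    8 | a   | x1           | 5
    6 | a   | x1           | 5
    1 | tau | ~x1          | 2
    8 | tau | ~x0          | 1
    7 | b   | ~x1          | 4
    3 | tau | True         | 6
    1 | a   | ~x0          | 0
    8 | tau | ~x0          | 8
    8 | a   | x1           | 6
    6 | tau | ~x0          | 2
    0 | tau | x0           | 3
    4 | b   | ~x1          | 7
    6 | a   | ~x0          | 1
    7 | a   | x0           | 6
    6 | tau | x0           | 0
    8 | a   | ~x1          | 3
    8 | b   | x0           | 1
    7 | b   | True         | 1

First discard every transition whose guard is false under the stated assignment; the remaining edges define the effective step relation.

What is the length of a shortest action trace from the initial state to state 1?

BFS to 1:
  depth 0: {0}
  depth 1: {3}
  depth 2: {6}
  depth 3: {4}
  depth 4: {7}
  depth 5: {1}
first hit 1 at d=5 via tau·tau·a·b·b

Answer: 5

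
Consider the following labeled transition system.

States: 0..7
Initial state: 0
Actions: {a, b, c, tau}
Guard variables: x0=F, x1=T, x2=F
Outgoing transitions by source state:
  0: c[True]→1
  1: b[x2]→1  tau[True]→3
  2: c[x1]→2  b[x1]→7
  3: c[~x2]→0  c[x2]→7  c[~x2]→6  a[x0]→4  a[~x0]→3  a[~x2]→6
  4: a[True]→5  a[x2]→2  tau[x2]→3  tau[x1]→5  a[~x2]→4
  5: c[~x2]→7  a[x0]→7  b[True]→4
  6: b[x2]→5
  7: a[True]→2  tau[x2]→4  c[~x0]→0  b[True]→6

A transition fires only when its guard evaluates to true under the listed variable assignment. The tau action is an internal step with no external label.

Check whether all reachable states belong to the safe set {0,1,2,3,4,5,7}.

Allowed set {0,1,2,3,4,5,7}
Reach set: {0,1,3,6}
  0: ✓
  1: ✓
  3: ✓
  6: outside
reach 6 via c·tau·c — violates

Answer: INVARIANT VIOLATED at state 6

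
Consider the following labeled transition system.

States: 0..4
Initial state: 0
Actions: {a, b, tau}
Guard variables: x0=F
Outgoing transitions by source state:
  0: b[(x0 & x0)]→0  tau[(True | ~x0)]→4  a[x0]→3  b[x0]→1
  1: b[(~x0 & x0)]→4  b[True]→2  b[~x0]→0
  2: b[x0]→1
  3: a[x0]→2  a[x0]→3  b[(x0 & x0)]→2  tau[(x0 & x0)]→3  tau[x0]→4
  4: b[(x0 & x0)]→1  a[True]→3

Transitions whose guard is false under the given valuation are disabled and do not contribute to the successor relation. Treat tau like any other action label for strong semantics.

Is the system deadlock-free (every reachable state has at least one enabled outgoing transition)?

Answer: DEADLOCK at state 3

Trace:
Reach set: {0,3,4}
  0: tau→4  [deg 1]
  3: ∅  [deadlock]
  4: a→3  [deg 1]
trace reaching 3: tau·a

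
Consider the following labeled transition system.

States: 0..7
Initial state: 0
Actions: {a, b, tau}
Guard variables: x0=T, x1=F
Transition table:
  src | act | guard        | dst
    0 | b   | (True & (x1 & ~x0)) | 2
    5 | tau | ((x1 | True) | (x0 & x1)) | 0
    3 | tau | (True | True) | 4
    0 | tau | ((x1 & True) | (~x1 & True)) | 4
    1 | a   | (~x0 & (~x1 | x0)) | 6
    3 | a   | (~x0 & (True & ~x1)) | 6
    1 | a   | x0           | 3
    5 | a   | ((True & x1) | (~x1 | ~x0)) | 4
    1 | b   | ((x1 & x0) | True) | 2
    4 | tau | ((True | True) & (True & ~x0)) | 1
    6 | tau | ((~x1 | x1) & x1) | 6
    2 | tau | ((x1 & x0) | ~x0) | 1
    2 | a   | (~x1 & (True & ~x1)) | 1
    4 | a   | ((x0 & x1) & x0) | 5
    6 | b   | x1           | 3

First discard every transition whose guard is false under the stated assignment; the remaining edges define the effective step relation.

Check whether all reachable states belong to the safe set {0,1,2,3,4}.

Answer: INVARIANT HOLDS

Analysis:
Safe = {0,1,2,3,4}
R = {0,4}
  0: safe
  4: safe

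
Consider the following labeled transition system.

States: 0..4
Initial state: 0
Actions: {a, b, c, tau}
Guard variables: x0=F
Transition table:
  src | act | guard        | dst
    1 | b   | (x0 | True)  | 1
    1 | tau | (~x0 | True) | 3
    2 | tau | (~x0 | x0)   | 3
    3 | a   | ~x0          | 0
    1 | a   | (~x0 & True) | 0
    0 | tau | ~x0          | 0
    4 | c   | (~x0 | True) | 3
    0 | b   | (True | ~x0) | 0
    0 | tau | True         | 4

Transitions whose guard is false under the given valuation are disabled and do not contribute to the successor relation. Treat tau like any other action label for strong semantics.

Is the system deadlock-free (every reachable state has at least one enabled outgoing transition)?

Answer: DEADLOCK-FREE

Working:
R = {0,3,4}
  0: b→0  tau→0  tau→4  [3 exit(s)]
  3: a→0  [1 exit(s)]
  4: c→3  [1 exit(s)]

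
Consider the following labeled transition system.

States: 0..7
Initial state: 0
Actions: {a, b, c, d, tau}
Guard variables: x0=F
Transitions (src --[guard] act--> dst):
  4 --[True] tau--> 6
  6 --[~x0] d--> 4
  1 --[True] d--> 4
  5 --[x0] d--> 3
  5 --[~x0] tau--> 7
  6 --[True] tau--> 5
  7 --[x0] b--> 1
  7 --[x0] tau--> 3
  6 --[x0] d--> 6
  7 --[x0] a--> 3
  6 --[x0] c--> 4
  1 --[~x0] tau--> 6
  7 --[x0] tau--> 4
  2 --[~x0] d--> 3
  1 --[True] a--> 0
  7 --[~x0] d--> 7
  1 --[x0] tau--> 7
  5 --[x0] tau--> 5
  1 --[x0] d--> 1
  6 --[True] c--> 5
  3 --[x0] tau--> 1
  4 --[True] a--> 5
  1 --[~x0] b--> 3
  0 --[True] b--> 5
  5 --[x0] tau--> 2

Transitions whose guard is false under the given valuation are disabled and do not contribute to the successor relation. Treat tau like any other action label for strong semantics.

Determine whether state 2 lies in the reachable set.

Answer: UNREACHABLE

Trace:
After dropping false guards: 13 live edges.
L0 = {0}
L1 = {5}  cumulative {0,5}
L2 = {7}  cumulative {0,5,7}
Reach set: {0,5,7}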